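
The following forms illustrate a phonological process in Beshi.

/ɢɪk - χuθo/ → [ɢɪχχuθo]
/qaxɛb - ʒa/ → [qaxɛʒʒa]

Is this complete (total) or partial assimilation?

Comparing underlying and surface forms, /k/ → [χ] is the alternation; the neighbouring /χ/ is constant.
The output [χ] is identical to the trigger /χ/ — every feature (place, manner, voicing) has been copied — so this is total assimilation.
The remaining alternation confirms this: /b/ → [ʒ] before /ʒ/ — in each case the output is a copy of the following consonant.

total assimilation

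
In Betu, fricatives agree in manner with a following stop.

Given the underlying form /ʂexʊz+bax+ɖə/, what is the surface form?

The rule targets /z/ (voiced alveolar fricative), which sits before the trigger /b/ (stop).
Changing only its manner to stop gives [d] — the voiced alveolar stop.
At the second juncture, /x/ likewise becomes [k] adjacent to /ɖ/.

[ʂexʊdbakɖə]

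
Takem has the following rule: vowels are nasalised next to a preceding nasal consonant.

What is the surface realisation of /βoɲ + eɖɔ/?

[βoɲẽɖɔ]

The vowel /e/ is adjacent to the preceding nasal /ɲ/, so it acquires [+nasal] and surfaces as [ẽ].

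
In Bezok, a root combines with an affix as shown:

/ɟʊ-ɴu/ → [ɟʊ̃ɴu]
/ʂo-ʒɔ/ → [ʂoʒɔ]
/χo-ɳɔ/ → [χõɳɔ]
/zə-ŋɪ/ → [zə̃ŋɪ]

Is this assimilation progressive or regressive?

regressive

The vowel /ʊ/ surfaces as nasalised [ʊ̃] next to the following nasal /ɴ/ — it has acquired the [+nasal] feature of its neighbour.
Likewise in the remaining data: /o/ → [õ] before /ɳ/; /ə/ → [ə̃] before /ŋ/ — each time a vowel is nasalised next to a following nasal.
No change occurs in [ʂoʒɔ] because the vowel at the boundary is adjacent to an oral consonant, not a nasal (/o/ next to /ʒ/).
Because the conditioning nasal is to the right of the vowel that changes, the process is regressive (anticipatory).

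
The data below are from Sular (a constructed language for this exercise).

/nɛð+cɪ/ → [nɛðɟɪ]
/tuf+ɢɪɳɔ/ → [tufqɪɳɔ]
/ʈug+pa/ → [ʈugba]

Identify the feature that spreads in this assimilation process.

voicing

Comparing underlying and surface forms, /c/ → [ɟ] is the alternation; the neighbouring /ð/ is constant.
The change voiceless → voiced matches the voicing of the preceding /ð/, identifying this as voicing assimilation.
The other alternating forms pattern the same way: /ɢ/ → [q] after /f/ (voiced → voiceless, matching voiceless); /p/ → [b] after /g/ (voiceless → voiced, matching voiced) — only voicing changes, and always toward the preceding segment.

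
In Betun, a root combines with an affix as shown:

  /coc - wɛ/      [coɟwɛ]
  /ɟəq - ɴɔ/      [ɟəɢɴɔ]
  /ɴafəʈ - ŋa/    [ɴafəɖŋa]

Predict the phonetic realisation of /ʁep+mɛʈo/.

[ʁebmɛʈo]

The data show regressive voicing assimilation: /c/ → [ɟ] before /w/; /q/ → [ɢ] before /ɴ/; /ʈ/ → [ɖ] before /ŋ/. In each pair only voicing changes, matching the following consonant, while place and manner stay constant.
/p/ is a voiceless bilabial stop. The following trigger /m/ is voiced, so /p/ must become voiced as well.
Changing only its voicing to voiced gives [b] — the voiced bilabial stop.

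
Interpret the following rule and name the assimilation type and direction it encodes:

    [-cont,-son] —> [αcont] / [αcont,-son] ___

progressive manner assimilation

The rule copies [cont] (continuancy) from the environment onto the target stops; since [±cont] encodes the stop/fricative manner contrast, the assimilating dimension is manner.
Since the environment is written before the underscore, the trigger precedes the target; the direction is progressive.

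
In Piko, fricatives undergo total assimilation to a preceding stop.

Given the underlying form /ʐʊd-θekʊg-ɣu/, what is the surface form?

/θ/ is the segment targeted by the rule; it sits immediately after /d/, so it assimilates completely and surfaces as [d].
At the second juncture, /ɣ/ likewise becomes [g] adjacent to /g/.

[ʐʊddekʊggu]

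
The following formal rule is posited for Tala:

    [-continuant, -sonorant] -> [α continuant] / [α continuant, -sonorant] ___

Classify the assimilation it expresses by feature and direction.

progressive manner assimilation

The rule copies [continuant] (continuancy) from the environment onto the target stops; since [±continuant] encodes the stop/fricative manner contrast, the assimilating dimension is manner.
The conditioning segment sits to the left of the focus bar, meaning the trigger precedes the segment that changes — progressive assimilation.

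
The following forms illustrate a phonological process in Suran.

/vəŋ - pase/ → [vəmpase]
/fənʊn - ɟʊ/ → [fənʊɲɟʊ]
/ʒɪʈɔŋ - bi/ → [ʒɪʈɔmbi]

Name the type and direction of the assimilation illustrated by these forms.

regressive place assimilation

Comparing underlying and surface forms, /ŋ/ → [m] is the alternation; the neighbouring /p/ is constant.
/ŋ/ is velar while /p/ is bilabial; the output [m] is bilabial, matching the trigger — so the feature that spreads is place.
Manner and voice are unchanged, so the assimilation is partial, not total.
Checking the remaining alternations: /n/ → [ɲ] before /ɟ/ (alveolar → palatal, matching palatal); /ŋ/ → [m] before /b/ (velar → bilabial, matching bilabial) — only place changes, and always toward the following segment.
The trigger is the following segment, so the direction is regressive (anticipatory).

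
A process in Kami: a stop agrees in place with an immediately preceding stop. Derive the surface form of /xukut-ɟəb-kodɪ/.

/ɟ/ is a voiced palatal stop. The preceding trigger /t/ is alveolar, so /ɟ/ must become alveolar as well.
A voiced alveolar stop is [d], so the surface segment is [d].
The same rule applies at the second boundary: /k/ → [p] next to /b/.

[xukutdəbpodɪ]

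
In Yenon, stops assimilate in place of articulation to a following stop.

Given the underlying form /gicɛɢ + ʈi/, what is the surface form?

/ɢ/ is a voiced uvular stop. The following trigger /ʈ/ is retroflex, so /ɢ/ must become retroflex as well.
The voiced retroflex stop is [ɖ], so /ɢ/ → [ɖ].

[gicɛɖʈi]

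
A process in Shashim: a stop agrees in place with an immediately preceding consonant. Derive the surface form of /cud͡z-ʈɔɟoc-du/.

[cud͡ztɔɟocɟu]

/ʈ/ is a voiceless retroflex stop. The preceding trigger /d͡z/ is alveolar, so /ʈ/ must become alveolar as well.
The voiceless alveolar stop is [t], so /ʈ/ → [t].
At the second juncture, /d/ likewise becomes [ɟ] adjacent to /c/.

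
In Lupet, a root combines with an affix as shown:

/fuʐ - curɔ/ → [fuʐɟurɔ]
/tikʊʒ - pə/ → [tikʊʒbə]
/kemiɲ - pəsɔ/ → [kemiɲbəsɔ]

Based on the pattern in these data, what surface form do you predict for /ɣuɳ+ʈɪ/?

The data show progressive voicing assimilation: /c/ → [ɟ] after /ʐ/; /p/ → [b] after /ʒ/; /p/ → [b] after /ɲ/. In each pair only voicing changes, matching the preceding consonant, while place and manner stay constant.
/ʈ/ is a voiceless retroflex stop. The preceding trigger /ɳ/ is voiced, so /ʈ/ must become voiced as well.
Changing only its voicing to voiced gives [ɖ] — the voiced retroflex stop.

[ɣuɳɖɪ]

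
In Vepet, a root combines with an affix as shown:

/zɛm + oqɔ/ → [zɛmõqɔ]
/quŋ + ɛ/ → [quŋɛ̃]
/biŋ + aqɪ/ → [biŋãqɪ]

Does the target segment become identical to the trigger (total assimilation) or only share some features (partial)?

The vowel /o/ surfaces as nasalised [õ] next to the preceding nasal /m/ — it has acquired the [+nasal] feature of its neighbour.
Likewise in the remaining data: /ɛ/ → [ɛ̃] after /ŋ/; /a/ → [ã] after /ŋ/ — each time a vowel is nasalised next to a preceding nasal.

partial assimilation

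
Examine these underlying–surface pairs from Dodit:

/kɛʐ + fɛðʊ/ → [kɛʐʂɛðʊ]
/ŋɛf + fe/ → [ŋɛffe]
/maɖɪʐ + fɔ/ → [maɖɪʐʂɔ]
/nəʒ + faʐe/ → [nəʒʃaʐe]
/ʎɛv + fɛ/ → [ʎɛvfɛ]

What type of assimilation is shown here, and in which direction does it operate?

Comparing underlying and surface forms, /f/ → [ʂ] is the alternation; the neighbouring /ʐ/ is constant.
The change labiodental → retroflex matches the place of the preceding /ʐ/, identifying this as place assimilation.
Manner and voice are unchanged, so the assimilation is partial, not total.
The other alternating form patterns the same way: /f/ → [ʃ] after /ʒ/ (labiodental → postalveolar, matching postalveolar) — only place changes, and always toward the preceding segment.
Nothing changes in [ŋɛffe], [ʎɛvfɛ]: there the adjacent consonants already agree in place (/f/ and /f/ are both labiodental; /f/ and /v/ are both labiodental), so these forms are consistent with the same rule.
Since the segment that changes follows the conditioning segment, the assimilation is progressive.

progressive place assimilation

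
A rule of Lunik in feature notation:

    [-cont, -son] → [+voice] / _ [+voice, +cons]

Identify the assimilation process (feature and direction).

The structural change is [+voice], and the conditioning segment [+voice, +cons] (a voiced consonant) is itself voiced, so the target comes to share the voicing of its neighbour — voicing assimilation.
Since the environment is written after the underscore, the trigger follows the target; the direction is regressive.

regressive voicing assimilation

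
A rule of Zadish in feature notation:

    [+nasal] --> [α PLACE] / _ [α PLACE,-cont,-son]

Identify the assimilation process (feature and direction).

regressive place assimilation

The rule copies the place features (abbreviated [PLACE]) from the environment onto the target, so the assimilating feature is place.
The conditioning segment sits to the right of the focus bar, meaning the trigger follows the segment that changes — regressive assimilation.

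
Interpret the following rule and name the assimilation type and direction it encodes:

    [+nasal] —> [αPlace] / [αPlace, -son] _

progressive place assimilation

The shared variable α links the value of the place features (abbreviated [Place]) on the target to the same value on the neighbouring segment, so place is the feature that assimilates.
The conditioning segment sits to the left of the focus bar, meaning the trigger precedes the segment that changes — progressive assimilation.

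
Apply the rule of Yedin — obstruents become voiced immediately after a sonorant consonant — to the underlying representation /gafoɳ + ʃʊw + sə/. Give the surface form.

[gafoɳʒʊwzə]

The rule targets /ʃ/ (voiceless postalveolar fricative), which sits after the trigger /ɳ/ (voiced).
Changing only its voicing to voiced gives [ʒ] — the voiced postalveolar fricative.
The same rule applies at the second boundary: /s/ → [z] next to /w/.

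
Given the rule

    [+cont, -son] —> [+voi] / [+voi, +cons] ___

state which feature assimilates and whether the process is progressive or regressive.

The target ([+cont, -son], fricatives) acquires [+voi] next to a voiced consonant ([+voi, +cons]) — it takes on the voicing of its neighbour, so the feature that spreads is voicing.
The conditioning segment sits to the left of the focus bar, meaning the trigger precedes the segment that changes — progressive assimilation.

progressive voicing assimilation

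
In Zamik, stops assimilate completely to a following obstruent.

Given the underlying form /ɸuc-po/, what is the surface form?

/c/ is the segment targeted by the rule; it sits immediately before /p/, so it assimilates completely and surfaces as [p].

[ɸuppo]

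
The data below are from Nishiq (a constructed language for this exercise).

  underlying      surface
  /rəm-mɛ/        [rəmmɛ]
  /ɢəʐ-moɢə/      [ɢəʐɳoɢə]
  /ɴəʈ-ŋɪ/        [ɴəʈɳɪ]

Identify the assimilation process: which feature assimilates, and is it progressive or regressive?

progressive place assimilation

Underlying /m/ is realised as [ɳ] next to /ʐ/; /ʐ/ itself does not change.
/m/ is bilabial while /ʐ/ is retroflex; the output [ɳ] is retroflex, matching the trigger — so the feature that spreads is place.
Manner and voice are unchanged, so the assimilation is partial, not total.
The same holds elsewhere in the data: /ŋ/ → [ɳ] after /ʈ/ (velar → retroflex, matching retroflex) — only place changes, and always toward the preceding segment.
Nothing changes in [rəmmɛ]: there the adjacent consonants already agree in place (/m/ and /m/ are both bilabial), so this form is consistent with the same rule.
The trigger is the preceding segment, so the direction is progressive (perseverative).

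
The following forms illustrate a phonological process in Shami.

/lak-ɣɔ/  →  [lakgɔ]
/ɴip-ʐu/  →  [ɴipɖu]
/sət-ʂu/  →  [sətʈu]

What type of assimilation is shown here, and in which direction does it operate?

Comparing underlying and surface forms, /ɣ/ → [g] is the alternation; the neighbouring /k/ is constant.
/ɣ/ is a fricative while /k/ is a stop; the output [g] is a stop, matching the trigger — so the feature that spreads is manner.
Place and voice are unchanged, so the assimilation is partial, not total.
Checking the remaining alternations: /ʐ/ → [ɖ] after /p/ (fricative → stop, matching a stop); /ʂ/ → [ʈ] after /t/ (fricative → stop, matching a stop) — only manner changes, and always toward the preceding segment.
Since the segment that changes follows the conditioning segment, the assimilation is progressive.

progressive manner assimilation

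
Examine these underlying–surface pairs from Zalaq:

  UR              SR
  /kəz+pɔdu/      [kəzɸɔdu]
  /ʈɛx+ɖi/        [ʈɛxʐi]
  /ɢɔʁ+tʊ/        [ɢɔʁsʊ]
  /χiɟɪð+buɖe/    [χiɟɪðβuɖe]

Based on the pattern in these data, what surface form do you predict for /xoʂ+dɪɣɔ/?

[xoʂzɪɣɔ]

The data show progressive manner assimilation: /p/ → [ɸ] after /z/; /ɖ/ → [ʐ] after /x/; /t/ → [s] after /ʁ/; /b/ → [β] after /ð/. In each pair only manner changes, matching the preceding consonant, while place and voice stay constant.
The rule targets /d/ (voiced alveolar stop), which sits after the trigger /ʂ/ (fricative).
Changing only its manner to fricative gives [z] — the voiced alveolar fricative.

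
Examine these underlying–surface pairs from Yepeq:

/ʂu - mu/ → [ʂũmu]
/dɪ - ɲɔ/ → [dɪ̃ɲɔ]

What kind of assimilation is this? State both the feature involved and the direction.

regressive nasality assimilation (vowel nasalisation)

The vowel /u/ surfaces as nasalised [ũ] next to the following nasal /m/ — it has acquired the [+nasal] feature of its neighbour.
Likewise in the remaining data: /ɪ/ → [ɪ̃] before /ɲ/ — each time a vowel is nasalised next to a following nasal.
Because the conditioning nasal is to the right of the vowel that changes, the process is regressive (anticipatory).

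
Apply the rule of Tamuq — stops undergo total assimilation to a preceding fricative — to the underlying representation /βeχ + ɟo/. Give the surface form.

/ɟ/ is the segment targeted by the rule; it sits immediately after /χ/, so it assimilates completely and surfaces as [χ].

[βeχχo]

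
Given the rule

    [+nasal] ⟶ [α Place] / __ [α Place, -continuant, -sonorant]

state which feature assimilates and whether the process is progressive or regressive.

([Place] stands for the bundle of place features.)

regressive place assimilation

The shared variable α links the value of the place features (abbreviated [Place]) on the target to the same value on the neighbouring segment, so place is the feature that assimilates.
The conditioning segment sits to the right of the focus bar, meaning the trigger follows the segment that changes — regressive assimilation.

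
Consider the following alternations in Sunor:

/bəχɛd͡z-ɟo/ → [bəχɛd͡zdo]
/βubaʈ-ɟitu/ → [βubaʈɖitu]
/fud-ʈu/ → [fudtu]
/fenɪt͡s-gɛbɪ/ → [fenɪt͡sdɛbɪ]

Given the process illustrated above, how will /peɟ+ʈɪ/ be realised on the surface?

The data show progressive place assimilation: /ɟ/ → [d] after /d͡z/; /ɟ/ → [ɖ] after /ʈ/; /ʈ/ → [t] after /d/; /g/ → [d] after /t͡s/. In each pair only place changes, matching the preceding consonant, while manner and voice stay constant.
The rule targets /ʈ/ (voiceless retroflex stop), which sits after the trigger /ɟ/ (palatal).
A voiceless palatal stop is [c], so the surface segment is [c].

[peɟcɪ]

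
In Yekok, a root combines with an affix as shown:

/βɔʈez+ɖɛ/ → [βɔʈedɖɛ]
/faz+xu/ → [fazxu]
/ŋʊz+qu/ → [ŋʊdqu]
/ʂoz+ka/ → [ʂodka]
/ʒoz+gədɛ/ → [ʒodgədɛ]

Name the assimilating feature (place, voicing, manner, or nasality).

The segment that alternates is /z/, which surfaces as [d] when adjacent to /ɖ/.
/z/ is a fricative while /ɖ/ is a stop; the output [d] is a stop, matching the trigger — so the feature that spreads is manner.
Checking the remaining alternations: /z/ → [d] before /q/ (fricative → stop, matching a stop); /z/ → [d] before /k/ (fricative → stop, matching a stop); /z/ → [d] before /g/ (fricative → stop, matching a stop) — only manner changes, and always toward the following segment.
Nothing changes in [fazxu]: there the adjacent consonants already agree in manner (/z/ and /x/ are both fricatives), so this form is consistent with the same rule.

manner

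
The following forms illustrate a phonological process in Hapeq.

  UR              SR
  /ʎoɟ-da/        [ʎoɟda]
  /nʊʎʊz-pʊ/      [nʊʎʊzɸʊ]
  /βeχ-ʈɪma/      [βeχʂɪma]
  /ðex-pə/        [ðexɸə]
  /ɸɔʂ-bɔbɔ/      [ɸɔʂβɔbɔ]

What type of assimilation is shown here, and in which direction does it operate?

progressive manner assimilation

The segment that alternates is /p/, which surfaces as [ɸ] when adjacent to /z/.
/p/ is a stop while /z/ is a fricative; the output [ɸ] is a fricative, matching the trigger — so the feature that spreads is manner.
Place and voice are unchanged, so the assimilation is partial, not total.
The other alternating forms pattern the same way: /ʈ/ → [ʂ] after /χ/ (stop → fricative, matching a fricative); /p/ → [ɸ] after /x/ (stop → fricative, matching a fricative); /b/ → [β] after /ʂ/ (stop → fricative, matching a fricative) — only manner changes, and always toward the preceding segment.
No alternation appears in [ʎoɟda]: there the adjacent consonants already agree in manner (/d/ and /ɟ/ are both stops), so this form is consistent with the same rule.
The trigger is the preceding segment, so the direction is progressive (perseverative).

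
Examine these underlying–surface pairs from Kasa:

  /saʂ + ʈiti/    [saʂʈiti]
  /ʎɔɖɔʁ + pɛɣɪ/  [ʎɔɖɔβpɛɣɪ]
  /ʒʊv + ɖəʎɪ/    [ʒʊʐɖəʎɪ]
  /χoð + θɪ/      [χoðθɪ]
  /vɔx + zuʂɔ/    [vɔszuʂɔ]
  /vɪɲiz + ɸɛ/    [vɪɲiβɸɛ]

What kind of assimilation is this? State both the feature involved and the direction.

regressive place assimilation

Underlying /ʁ/ is realised as [β] next to /p/; /p/ itself does not change.
The change uvular → bilabial matches the place of the following /p/, identifying this as place assimilation.
Manner and voice are unchanged, so the assimilation is partial, not total.
The other alternating forms pattern the same way: /v/ → [ʐ] before /ɖ/ (labiodental → retroflex, matching retroflex); /x/ → [s] before /z/ (velar → alveolar, matching alveolar); /z/ → [β] before /ɸ/ (alveolar → bilabial, matching bilabial) — only place changes, and always toward the following segment.
No alternation appears in [saʂʈiti], [χoðθɪ]: there the adjacent consonants already agree in place (/ʂ/ and /ʈ/ are both retroflex; /ð/ and /θ/ are both dental), so these forms are consistent with the same rule.
Since the segment that changes precedes the conditioning segment, the assimilation is regressive.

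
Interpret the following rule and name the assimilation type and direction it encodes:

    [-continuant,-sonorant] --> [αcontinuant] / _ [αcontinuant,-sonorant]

regressive manner assimilation

The rule copies [continuant] (continuancy) from the environment onto the target stops; since [±continuant] encodes the stop/fricative manner contrast, the assimilating dimension is manner.
The conditioning segment sits to the right of the focus bar, meaning the trigger follows the segment that changes — regressive assimilation.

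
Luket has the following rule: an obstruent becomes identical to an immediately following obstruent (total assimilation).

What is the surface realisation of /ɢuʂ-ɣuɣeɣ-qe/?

[ɢuɣɣuɣeqqe]

/ʂ/ is the segment targeted by the rule; it sits immediately before /ɣ/, so it assimilates completely and surfaces as [ɣ].
The same rule applies at the second boundary: /ɣ/ → [q] next to /q/.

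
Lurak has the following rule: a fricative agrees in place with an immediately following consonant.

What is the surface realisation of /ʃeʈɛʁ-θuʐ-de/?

[ʃeʈɛðθuzde]

/ʁ/ is a voiced uvular fricative. The following trigger /θ/ is dental, so /ʁ/ must become dental as well.
A voiced dental fricative is [ð], so the surface segment is [ð].
At the second juncture, /ʐ/ likewise becomes [z] adjacent to /d/.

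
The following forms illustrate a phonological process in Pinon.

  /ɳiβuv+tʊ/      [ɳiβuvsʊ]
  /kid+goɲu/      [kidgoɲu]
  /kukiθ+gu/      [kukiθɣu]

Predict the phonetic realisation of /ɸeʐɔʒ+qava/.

[ɸeʐɔʒχava]

The data show progressive manner assimilation: /t/ → [s] after /v/; /g/ → [ɣ] after /θ/. In each pair only manner changes, matching the preceding consonant, while place and voice stay constant.
Nothing changes in [kidgoɲu]: there the adjacent consonants already agree in manner (/g/ and /d/ are both stops), so this form is consistent with the same rule.
The rule targets /q/ (voiceless uvular stop), which sits after the trigger /ʒ/ (fricative).
A voiceless uvular fricative is [χ], so the surface segment is [χ].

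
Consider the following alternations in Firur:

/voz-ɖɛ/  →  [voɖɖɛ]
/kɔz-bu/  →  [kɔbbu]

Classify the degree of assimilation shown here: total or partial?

total assimilation

The segment that alternates is /z/, which surfaces as [ɖ] when adjacent to /ɖ/.
The output [ɖ] is identical to the trigger /ɖ/ — every feature (place, manner, voicing) has been copied — so this is total assimilation.
The remaining alternation confirms this: /z/ → [b] before /b/ — in each case the output is a copy of the following consonant.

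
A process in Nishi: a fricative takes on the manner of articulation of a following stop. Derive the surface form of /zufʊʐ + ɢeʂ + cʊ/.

/ʐ/ is a voiced retroflex fricative. The following trigger /ɢ/ is a stop, so /ʐ/ must become a stop as well.
Changing only its manner to stop gives [ɖ] — the voiced retroflex stop.
At the second juncture, /ʂ/ likewise becomes [ʈ] adjacent to /c/.

[zufʊɖɢeʈcʊ]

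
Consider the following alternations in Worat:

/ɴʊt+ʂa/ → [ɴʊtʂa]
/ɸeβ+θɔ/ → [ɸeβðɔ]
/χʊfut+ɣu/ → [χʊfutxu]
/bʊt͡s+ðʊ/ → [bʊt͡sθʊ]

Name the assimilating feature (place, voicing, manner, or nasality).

Underlying /θ/ is realised as [ð] next to /β/; /β/ itself does not change.
/θ/ is voiceless while /β/ is voiced; the output [ð] is voiced, matching the trigger — so the feature that spreads is voicing.
Checking the remaining alternations: /ɣ/ → [x] after /t/ (voiced → voiceless, matching voiceless); /ð/ → [θ] after /t͡s/ (voiced → voiceless, matching voiceless) — only voicing changes, and always toward the preceding segment.
Nothing changes in [ɴʊtʂa]: there the adjacent consonants already agree in voicing (/ʂ/ and /t/ are both voiceless), so this form is consistent with the same rule.

voicing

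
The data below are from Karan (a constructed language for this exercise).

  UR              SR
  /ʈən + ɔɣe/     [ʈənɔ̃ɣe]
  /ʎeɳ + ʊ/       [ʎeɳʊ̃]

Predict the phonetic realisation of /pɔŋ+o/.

[pɔŋõ]

The data show progressive nasality assimilation (vowel nasalisation): /ɔ/ → [ɔ̃] after /n/; /ʊ/ → [ʊ̃] after /ɳ/ — a vowel is nasalised by an immediately preceding nasal consonant.
The vowel /o/ is adjacent to the preceding nasal /ŋ/, so it acquires [+nasal] and surfaces as [õ].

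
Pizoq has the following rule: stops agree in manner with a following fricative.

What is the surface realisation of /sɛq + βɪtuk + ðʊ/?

[sɛχβɪtuxðʊ]

/q/ is a voiceless uvular stop. The following trigger /β/ is a fricative, so /q/ must become a fricative as well.
A voiceless uvular fricative is [χ], so the surface segment is [χ].
At the second juncture, /k/ likewise becomes [x] adjacent to /ð/.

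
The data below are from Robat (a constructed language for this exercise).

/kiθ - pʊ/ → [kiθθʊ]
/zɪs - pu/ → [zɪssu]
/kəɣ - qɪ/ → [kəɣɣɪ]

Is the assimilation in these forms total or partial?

The segment that alternates is /p/, which surfaces as [θ] when adjacent to /θ/.
The output [θ] is identical to the trigger /θ/ — every feature (place, manner, voicing) has been copied — so this is total assimilation.
The remaining alternations confirm this: /p/ → [s] after /s/; /q/ → [ɣ] after /ɣ/ — in each case the output is a copy of the preceding consonant.

total assimilation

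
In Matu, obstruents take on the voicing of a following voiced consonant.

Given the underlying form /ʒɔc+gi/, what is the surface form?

[ʒɔɟgi]

The rule targets /c/ (voiceless palatal stop), which sits before the trigger /g/ (voiced).
A voiced palatal stop is [ɟ], so the surface segment is [ɟ].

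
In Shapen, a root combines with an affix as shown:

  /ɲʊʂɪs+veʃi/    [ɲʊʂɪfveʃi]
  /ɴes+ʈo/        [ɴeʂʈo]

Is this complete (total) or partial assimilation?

partial assimilation

The segment that alternates is /s/, which surfaces as [f] when adjacent to /v/.
The change alveolar → labiodental matches the place of the following /v/, identifying this as place assimilation.
Manner and voice are unchanged, so the assimilation is partial, not total.
The same holds elsewhere in the data: /s/ → [ʂ] before /ʈ/ (alveolar → retroflex, matching retroflex) — only place changes, and always toward the following segment.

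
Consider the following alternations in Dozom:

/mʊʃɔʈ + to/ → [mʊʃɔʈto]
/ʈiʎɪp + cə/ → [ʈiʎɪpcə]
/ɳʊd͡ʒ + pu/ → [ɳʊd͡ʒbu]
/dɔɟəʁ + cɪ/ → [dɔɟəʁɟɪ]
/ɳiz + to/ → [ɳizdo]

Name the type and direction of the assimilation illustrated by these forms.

progressive voicing assimilation

The segment that alternates is /p/, which surfaces as [b] when adjacent to /d͡ʒ/.
The change voiceless → voiced matches the voicing of the preceding /d͡ʒ/, identifying this as voicing assimilation.
Place and manner are unchanged, so the assimilation is partial, not total.
The other alternating forms pattern the same way: /c/ → [ɟ] after /ʁ/ (voiceless → voiced, matching voiced); /t/ → [d] after /z/ (voiceless → voiced, matching voiced) — only voicing changes, and always toward the preceding segment.
No alternation appears in [mʊʃɔʈto], [ʈiʎɪpcə]: there the adjacent consonants already agree in voicing (/t/ and /ʈ/ are both voiceless; /c/ and /p/ are both voiceless), so these forms are consistent with the same rule.
Since the segment that changes follows the conditioning segment, the assimilation is progressive.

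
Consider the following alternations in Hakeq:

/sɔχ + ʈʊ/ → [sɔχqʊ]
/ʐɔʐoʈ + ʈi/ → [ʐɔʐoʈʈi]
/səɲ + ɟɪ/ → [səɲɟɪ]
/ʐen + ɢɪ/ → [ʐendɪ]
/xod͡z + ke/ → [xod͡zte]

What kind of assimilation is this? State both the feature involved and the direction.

The segment that alternates is /ʈ/, which surfaces as [q] when adjacent to /χ/.
/ʈ/ is retroflex while /χ/ is uvular; the output [q] is uvular, matching the trigger — so the feature that spreads is place.
Manner and voice are unchanged, so the assimilation is partial, not total.
The other alternating forms pattern the same way: /ɢ/ → [d] after /n/ (uvular → alveolar, matching alveolar); /k/ → [t] after /d͡z/ (velar → alveolar, matching alveolar) — only place changes, and always toward the preceding segment.
Nothing changes in [ʐɔʐoʈʈi], [səɲɟɪ]: there the adjacent consonants already agree in place (/ʈ/ and /ʈ/ are both retroflex; /ɟ/ and /ɲ/ are both palatal), so these forms are consistent with the same rule.
The trigger is the preceding segment, so the direction is progressive (perseverative).

progressive place assimilation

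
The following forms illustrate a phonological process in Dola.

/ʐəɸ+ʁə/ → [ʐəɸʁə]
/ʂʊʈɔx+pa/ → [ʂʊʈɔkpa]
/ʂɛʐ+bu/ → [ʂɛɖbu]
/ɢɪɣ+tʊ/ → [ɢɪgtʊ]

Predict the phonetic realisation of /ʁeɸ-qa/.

[ʁepqa]

The data show regressive manner assimilation: /x/ → [k] before /p/; /ʐ/ → [ɖ] before /b/; /ɣ/ → [g] before /t/. In each pair only manner changes, matching the following consonant, while place and voice stay constant.
No alternation appears in [ʐəɸʁə]: there the adjacent consonants already agree in manner (/ɸ/ and /ʁ/ are both fricatives), so this form is consistent with the same rule.
/ɸ/ is a voiceless bilabial fricative. The following trigger /q/ is a stop, so /ɸ/ must become a stop as well.
A voiceless bilabial stop is [p], so the surface segment is [p].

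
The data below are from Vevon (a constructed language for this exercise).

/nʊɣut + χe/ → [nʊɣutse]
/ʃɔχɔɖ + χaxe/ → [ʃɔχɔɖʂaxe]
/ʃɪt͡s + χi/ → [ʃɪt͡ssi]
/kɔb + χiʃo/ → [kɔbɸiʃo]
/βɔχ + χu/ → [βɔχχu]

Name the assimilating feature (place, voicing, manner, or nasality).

place

Comparing underlying and surface forms, /χ/ → [s] is the alternation; the neighbouring /t/ is constant.
/χ/ is uvular while /t/ is alveolar; the output [s] is alveolar, matching the trigger — so the feature that spreads is place.
The other alternating forms pattern the same way: /χ/ → [ʂ] after /ɖ/ (uvular → retroflex, matching retroflex); /χ/ → [s] after /t͡s/ (uvular → alveolar, matching alveolar); /χ/ → [ɸ] after /b/ (uvular → bilabial, matching bilabial) — only place changes, and always toward the preceding segment.
No alternation appears in [βɔχχu]: there the adjacent consonants already agree in place (/χ/ and /χ/ are both uvular), so this form is consistent with the same rule.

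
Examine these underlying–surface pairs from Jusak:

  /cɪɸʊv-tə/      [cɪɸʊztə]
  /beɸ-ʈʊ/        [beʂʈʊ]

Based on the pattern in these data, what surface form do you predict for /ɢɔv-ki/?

The data show regressive place assimilation: /v/ → [z] before /t/; /ɸ/ → [ʂ] before /ʈ/. In each pair only place changes, matching the following consonant, while manner and voice stay constant.
/v/ is a voiced labiodental fricative. The following trigger /k/ is velar, so /v/ must become velar as well.
A voiced velar fricative is [ɣ], so the surface segment is [ɣ].

[ɢɔɣki]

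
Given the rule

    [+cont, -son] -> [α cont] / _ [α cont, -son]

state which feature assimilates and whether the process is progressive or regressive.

regressive manner assimilation

The shared variable α links the value of [cont] on the target to that of the neighbouring obstruent. [cont] distinguishes stops from fricatives — a manner-of-articulation feature — so this is manner assimilation.
The conditioning segment sits to the right of the focus bar, meaning the trigger follows the segment that changes — regressive assimilation.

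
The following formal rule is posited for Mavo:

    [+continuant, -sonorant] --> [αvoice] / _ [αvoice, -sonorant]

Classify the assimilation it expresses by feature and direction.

The shared variable α links the value of [voice] on the target to the same value on the neighbouring segment, so voicing is the feature that assimilates.
The conditioning segment sits to the right of the focus bar, meaning the trigger follows the segment that changes — regressive assimilation.

regressive voicing assimilation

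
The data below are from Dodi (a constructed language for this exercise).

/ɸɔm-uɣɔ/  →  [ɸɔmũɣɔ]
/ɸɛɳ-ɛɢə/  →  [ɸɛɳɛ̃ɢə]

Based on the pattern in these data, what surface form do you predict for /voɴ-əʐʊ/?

The data show progressive nasality assimilation (vowel nasalisation): /u/ → [ũ] after /m/; /ɛ/ → [ɛ̃] after /ɳ/ — a vowel is nasalised by an immediately preceding nasal consonant.
/ə/ sits next to the nasal /ɴ/ and is therefore nasalised to [ə̃].

[voɴə̃ʐʊ]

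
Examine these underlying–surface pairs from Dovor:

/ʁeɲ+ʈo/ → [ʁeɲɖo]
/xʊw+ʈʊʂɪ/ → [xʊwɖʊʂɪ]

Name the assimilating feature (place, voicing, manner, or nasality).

voicing

The segment that alternates is /ʈ/, which surfaces as [ɖ] when adjacent to /ɲ/.
The change voiceless → voiced matches the voicing of the preceding /ɲ/, identifying this as voicing assimilation.
The same holds elsewhere in the data: /ʈ/ → [ɖ] after /w/ (voiceless → voiced, matching voiced) — only voicing changes, and always toward the preceding segment.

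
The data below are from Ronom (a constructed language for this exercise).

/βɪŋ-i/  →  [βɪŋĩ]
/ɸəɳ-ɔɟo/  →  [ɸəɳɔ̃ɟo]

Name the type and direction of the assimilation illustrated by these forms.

The vowel /i/ surfaces as nasalised [ĩ] next to the preceding nasal /ŋ/ — it has acquired the [+nasal] feature of its neighbour.
Likewise in the remaining data: /ɔ/ → [ɔ̃] after /ɳ/ — each time a vowel is nasalised next to a preceding nasal.
Because the conditioning nasal is to the left of the vowel that changes, the process is progressive (perseverative).

progressive nasality assimilation (vowel nasalisation)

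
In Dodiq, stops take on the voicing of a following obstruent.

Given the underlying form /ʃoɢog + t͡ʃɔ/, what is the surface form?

The rule targets /g/ (voiced velar stop), which sits before the trigger /t͡ʃ/ (voiceless).
The voiceless velar stop is [k], so /g/ → [k].

[ʃoɢokt͡ʃɔ]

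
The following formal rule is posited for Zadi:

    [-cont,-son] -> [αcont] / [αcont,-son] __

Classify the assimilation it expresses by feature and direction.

The rule copies [cont] (continuancy) from the environment onto the target stops; since [±cont] encodes the stop/fricative manner contrast, the assimilating dimension is manner.
The conditioning segment sits to the left of the focus bar, meaning the trigger precedes the segment that changes — progressive assimilation.

progressive manner assimilation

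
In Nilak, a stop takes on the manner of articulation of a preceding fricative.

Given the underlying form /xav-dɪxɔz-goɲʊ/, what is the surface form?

/d/ is a voiced alveolar stop. The preceding trigger /v/ is a fricative, so /d/ must become a fricative as well.
The voiced alveolar fricative is [z], so /d/ → [z].
At the second juncture, /g/ likewise becomes [ɣ] adjacent to /z/.

[xavzɪxɔzɣoɲʊ]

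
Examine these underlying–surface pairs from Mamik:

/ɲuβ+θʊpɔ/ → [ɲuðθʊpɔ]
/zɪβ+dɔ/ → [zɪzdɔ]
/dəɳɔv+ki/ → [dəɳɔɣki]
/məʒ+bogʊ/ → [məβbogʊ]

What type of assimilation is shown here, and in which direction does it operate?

Underlying /β/ is realised as [ð] next to /θ/; /θ/ itself does not change.
The change bilabial → dental matches the place of the following /θ/, identifying this as place assimilation.
Manner and voice are unchanged, so the assimilation is partial, not total.
The other alternating forms pattern the same way: /β/ → [z] before /d/ (bilabial → alveolar, matching alveolar); /v/ → [ɣ] before /k/ (labiodental → velar, matching velar); /ʒ/ → [β] before /b/ (postalveolar → bilabial, matching bilabial) — only place changes, and always toward the following segment.
Since the segment that changes precedes the conditioning segment, the assimilation is regressive.

regressive place assimilation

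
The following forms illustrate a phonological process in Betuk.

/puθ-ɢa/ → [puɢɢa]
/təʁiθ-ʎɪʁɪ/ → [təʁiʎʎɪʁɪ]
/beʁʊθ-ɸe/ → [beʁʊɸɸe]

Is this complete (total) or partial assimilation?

Underlying /θ/ is realised as [ɢ] next to /ɢ/; /ɢ/ itself does not change.
The output [ɢ] is identical to the trigger /ɢ/ — every feature (place, manner, voicing) has been copied — so this is total assimilation.
The other forms behave the same way: /θ/ → [ʎ] before /ʎ/; /θ/ → [ɸ] before /ɸ/ — in each case the output is a copy of the following consonant.

total assimilation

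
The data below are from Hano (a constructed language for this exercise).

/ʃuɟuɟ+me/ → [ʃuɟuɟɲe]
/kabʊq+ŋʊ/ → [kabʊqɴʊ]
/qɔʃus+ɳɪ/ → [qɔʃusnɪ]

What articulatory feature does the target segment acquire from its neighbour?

Underlying /m/ is realised as [ɲ] next to /ɟ/; /ɟ/ itself does not change.
/m/ is bilabial while /ɟ/ is palatal; the output [ɲ] is palatal, matching the trigger — so the feature that spreads is place.
The other alternating forms pattern the same way: /ŋ/ → [ɴ] after /q/ (velar → uvular, matching uvular); /ɳ/ → [n] after /s/ (retroflex → alveolar, matching alveolar) — only place changes, and always toward the preceding segment.

place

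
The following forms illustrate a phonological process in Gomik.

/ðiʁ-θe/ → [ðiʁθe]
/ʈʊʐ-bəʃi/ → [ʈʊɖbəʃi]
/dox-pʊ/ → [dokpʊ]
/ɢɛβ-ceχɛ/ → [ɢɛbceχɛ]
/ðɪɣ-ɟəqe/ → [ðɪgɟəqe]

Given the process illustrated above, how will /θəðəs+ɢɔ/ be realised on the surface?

[θəðətɢɔ]

The data show regressive manner assimilation: /ʐ/ → [ɖ] before /b/; /x/ → [k] before /p/; /β/ → [b] before /c/; /ɣ/ → [g] before /ɟ/. In each pair only manner changes, matching the following consonant, while place and voice stay constant.
No alternation appears in [ðiʁθe]: there the adjacent consonants already agree in manner (/ʁ/ and /θ/ are both fricatives), so this form is consistent with the same rule.
The rule targets /s/ (voiceless alveolar fricative), which sits before the trigger /ɢ/ (stop).
The voiceless alveolar stop is [t], so /s/ → [t].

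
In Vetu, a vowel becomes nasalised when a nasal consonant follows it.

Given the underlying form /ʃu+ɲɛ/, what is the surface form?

[ʃũɲɛ]

The vowel /u/ is adjacent to the following nasal /ɲ/, so it acquires [+nasal] and surfaces as [ũ].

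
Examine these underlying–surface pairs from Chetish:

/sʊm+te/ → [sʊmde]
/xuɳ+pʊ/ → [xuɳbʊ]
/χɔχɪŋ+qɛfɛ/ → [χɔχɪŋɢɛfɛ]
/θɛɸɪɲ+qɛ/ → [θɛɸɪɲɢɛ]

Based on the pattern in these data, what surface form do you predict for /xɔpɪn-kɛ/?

[xɔpɪngɛ]

The data show progressive voicing assimilation: /t/ → [d] after /m/; /p/ → [b] after /ɳ/; /q/ → [ɢ] after /ŋ/; /q/ → [ɢ] after /ɲ/. In each pair only voicing changes, matching the preceding consonant, while place and manner stay constant.
The rule targets /k/ (voiceless velar stop), which sits after the trigger /n/ (voiced).
Changing only its voicing to voiced gives [g] — the voiced velar stop.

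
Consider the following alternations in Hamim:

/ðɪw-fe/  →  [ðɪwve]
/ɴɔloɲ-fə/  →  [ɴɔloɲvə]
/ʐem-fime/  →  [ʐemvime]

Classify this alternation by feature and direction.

progressive voicing assimilation

Comparing underlying and surface forms, /f/ → [v] is the alternation; the neighbouring /w/ is constant.
The change voiceless → voiced matches the voicing of the preceding /w/, identifying this as voicing assimilation.
Place and manner are unchanged, so the assimilation is partial, not total.
The other alternating forms pattern the same way: /f/ → [v] after /ɲ/ (voiceless → voiced, matching voiced); /f/ → [v] after /m/ (voiceless → voiced, matching voiced) — only voicing changes, and always toward the preceding segment.
The trigger is the preceding segment, so the direction is progressive (perseverative).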